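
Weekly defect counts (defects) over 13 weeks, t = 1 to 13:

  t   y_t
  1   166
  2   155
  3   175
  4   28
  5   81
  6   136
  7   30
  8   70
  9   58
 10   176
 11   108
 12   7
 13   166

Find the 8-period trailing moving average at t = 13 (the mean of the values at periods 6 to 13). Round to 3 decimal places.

93.875

Sum of periods 6–13: 136 + 30 + 70 + 58 + 176 + 108 + 7 + 166 = 751
Divide by 8: 751 / 8 = 93.875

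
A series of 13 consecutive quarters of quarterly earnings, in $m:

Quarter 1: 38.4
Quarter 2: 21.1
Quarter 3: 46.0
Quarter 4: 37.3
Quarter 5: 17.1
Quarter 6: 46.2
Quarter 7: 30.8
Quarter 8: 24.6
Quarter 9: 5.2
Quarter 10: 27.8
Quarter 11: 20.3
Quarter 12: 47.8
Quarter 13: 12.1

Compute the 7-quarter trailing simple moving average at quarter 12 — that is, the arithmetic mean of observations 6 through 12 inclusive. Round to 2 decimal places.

Sum of periods 6–12: 46.2 + 30.8 + 24.6 + 5.2 + 27.8 + 20.3 + 47.8 = 202.7
Divide by 7: 202.7 / 7 = 28.96

28.96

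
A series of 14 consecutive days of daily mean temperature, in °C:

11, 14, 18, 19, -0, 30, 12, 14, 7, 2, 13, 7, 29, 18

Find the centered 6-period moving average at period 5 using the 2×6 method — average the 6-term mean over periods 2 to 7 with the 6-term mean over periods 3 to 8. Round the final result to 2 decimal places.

Sum over 2–7: 14 + 18 + 19 + (-0) + 30 + 12 = 93
Sum over 3–8: 18 + 19 + (-0) + 30 + 12 + 14 = 93
CMA at t=5 = (93 + 93) / (2·6) = 186 / 12 = 15.50

15.50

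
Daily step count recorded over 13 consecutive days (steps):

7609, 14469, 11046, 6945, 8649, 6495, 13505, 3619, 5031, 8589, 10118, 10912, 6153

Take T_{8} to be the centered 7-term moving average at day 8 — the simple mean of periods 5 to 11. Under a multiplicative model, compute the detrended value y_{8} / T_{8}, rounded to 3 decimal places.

0.452

Trend T_8 = (8649 + 6495 + 13505 + 3619 + 5031 + 8589 + 10118) / 7 = 56006/7 = 8000.85714
Ratio to trend: 3619 / 8000.85714 = 0.452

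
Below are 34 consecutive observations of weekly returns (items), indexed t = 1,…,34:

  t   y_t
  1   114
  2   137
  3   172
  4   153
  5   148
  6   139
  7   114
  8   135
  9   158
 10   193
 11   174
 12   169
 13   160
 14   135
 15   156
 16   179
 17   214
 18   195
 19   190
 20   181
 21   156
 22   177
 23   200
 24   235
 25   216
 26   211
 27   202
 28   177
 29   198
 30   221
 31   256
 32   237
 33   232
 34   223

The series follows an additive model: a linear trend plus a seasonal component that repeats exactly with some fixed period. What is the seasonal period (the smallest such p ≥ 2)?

7

First differences y_{t+1} − y_t: 23, 35, -19, -5, -9, -25, 21, 23, 35, -19, -5, -9, -25, 21, 23, 35, …
The difference pattern repeats every 7 terms and not for any smaller step, so p = 7.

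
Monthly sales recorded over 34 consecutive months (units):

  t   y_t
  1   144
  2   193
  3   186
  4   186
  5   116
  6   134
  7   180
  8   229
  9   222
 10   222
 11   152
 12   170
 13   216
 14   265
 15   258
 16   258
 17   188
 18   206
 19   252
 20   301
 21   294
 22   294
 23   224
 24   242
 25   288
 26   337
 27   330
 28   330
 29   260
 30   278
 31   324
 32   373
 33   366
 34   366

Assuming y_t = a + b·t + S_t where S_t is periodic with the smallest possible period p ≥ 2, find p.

6

First differences y_{t+1} − y_t: 49, -7, 0, -70, 18, 46, 49, -7, 0, -70, 18, 46, 49, -7, …
The difference pattern repeats every 6 terms and not for any smaller step, so p = 6.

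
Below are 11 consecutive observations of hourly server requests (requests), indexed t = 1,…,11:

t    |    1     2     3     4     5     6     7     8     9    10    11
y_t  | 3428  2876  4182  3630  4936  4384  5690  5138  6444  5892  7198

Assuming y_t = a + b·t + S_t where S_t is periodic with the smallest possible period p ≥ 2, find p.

First differences y_{t+1} − y_t: -552, 1306, -552, 1306, -552, 1306, …
The difference pattern repeats every 2 terms and not for any smaller step, so p = 2.

2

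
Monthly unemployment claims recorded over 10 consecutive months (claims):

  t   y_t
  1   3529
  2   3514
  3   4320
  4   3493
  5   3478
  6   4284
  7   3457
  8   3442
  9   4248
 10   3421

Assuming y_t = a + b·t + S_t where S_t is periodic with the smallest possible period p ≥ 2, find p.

First differences y_{t+1} − y_t: -15, 806, -827, -15, 806, -827, -15, 806, …
The difference pattern repeats every 3 terms and not for any smaller step, so p = 3.

3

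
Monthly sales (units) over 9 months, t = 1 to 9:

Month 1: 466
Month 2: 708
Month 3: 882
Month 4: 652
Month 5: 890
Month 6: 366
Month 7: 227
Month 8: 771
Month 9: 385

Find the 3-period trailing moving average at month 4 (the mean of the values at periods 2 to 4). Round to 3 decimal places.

Sum of periods 2–4: 708 + 882 + 652 = 2242
Divide by 3: 2242 / 3 = 747.333

747.333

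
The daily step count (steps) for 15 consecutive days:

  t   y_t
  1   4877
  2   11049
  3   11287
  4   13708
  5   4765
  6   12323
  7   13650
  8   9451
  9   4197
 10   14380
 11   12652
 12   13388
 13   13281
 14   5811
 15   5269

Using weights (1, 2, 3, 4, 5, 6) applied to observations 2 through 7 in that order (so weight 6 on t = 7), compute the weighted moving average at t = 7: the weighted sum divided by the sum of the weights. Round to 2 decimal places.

Weighted sum: 1·11049 + 2·11287 + 3·13708 + 4·4765 + 5·12323 + 6·13650 = 11049 + 22574 + 41124 + 19060 + 61615 + 81900 = 237322
Weight total: 1 + 2 + 3 + 4 + 5 + 6 = 21
WMA = 237322 / 21 = 11301.05

11301.05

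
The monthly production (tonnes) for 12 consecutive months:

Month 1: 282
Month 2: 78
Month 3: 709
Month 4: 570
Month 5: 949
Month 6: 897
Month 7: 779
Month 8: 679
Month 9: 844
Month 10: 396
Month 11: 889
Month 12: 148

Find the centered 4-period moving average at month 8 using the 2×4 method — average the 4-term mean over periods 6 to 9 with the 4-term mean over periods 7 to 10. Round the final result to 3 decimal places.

737.125

Sum over 6–9: 897 + 779 + 679 + 844 = 3199
Sum over 7–10: 779 + 679 + 844 + 396 = 2698
CMA at t=8 = (3199 + 2698) / (2·4) = 5897 / 8 = 737.125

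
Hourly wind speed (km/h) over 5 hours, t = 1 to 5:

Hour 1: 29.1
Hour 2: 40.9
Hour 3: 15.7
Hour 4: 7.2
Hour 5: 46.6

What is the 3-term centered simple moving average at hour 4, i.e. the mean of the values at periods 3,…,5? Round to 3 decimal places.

23.167

Sum of periods 3–5: 15.7 + 7.2 + 46.6 = 69.5
Divide by 3: 69.5 / 3 = 23.167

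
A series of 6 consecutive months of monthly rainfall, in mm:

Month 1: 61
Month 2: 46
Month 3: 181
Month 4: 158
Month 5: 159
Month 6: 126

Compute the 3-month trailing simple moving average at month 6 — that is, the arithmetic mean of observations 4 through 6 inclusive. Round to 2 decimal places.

147.67

Sum of periods 4–6: 158 + 159 + 126 = 443
Divide by 3: 443 / 3 = 147.67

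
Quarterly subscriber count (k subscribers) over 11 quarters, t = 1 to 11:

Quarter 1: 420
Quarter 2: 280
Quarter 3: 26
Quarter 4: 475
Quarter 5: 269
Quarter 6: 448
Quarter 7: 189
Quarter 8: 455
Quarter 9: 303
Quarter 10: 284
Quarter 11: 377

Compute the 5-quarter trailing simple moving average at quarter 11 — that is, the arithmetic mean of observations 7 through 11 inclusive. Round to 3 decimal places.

321.600

Sum of periods 7–11: 189 + 455 + 303 + 284 + 377 = 1608
Divide by 5: 1608 / 5 = 321.600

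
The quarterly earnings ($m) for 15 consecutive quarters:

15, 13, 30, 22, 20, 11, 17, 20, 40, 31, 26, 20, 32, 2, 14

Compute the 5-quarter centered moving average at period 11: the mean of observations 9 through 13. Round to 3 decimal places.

Sum of periods 9–13: 40 + 31 + 26 + 20 + 32 = 149
Divide by 5: 149 / 5 = 29.800

29.800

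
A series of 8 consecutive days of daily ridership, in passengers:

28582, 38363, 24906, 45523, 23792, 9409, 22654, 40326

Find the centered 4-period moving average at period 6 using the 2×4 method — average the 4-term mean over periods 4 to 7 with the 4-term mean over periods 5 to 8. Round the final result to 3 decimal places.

Sum over 4–7: 45523 + 23792 + 9409 + 22654 = 101378
Sum over 5–8: 23792 + 9409 + 22654 + 40326 = 96181
CMA at t=6 = (101378 + 96181) / (2·4) = 197559 / 8 = 24694.875

24694.875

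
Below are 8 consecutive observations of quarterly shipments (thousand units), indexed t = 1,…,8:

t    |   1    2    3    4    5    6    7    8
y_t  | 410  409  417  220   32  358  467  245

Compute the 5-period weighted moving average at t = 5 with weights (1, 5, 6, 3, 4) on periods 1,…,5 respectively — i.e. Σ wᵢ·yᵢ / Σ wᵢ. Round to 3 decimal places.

Weighted sum: 1·410 + 5·409 + 6·417 + 3·220 + 4·32 = 410 + 2045 + 2502 + 660 + 128 = 5745
Weight total: 1 + 5 + 6 + 3 + 4 = 19
WMA = 5745 / 19 = 302.368

302.368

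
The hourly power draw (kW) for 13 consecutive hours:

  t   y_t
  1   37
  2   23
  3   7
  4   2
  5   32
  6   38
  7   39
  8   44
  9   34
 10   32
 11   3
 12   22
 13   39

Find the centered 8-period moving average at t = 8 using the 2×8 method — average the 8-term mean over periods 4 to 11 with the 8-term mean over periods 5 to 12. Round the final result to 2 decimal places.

Sum over 4–11: 2 + 32 + 38 + 39 + 44 + 34 + 32 + 3 = 224
Sum over 5–12: 32 + 38 + 39 + 44 + 34 + 32 + 3 + 22 = 244
CMA at t=8 = (224 + 244) / (2·8) = 468 / 16 = 29.25

29.25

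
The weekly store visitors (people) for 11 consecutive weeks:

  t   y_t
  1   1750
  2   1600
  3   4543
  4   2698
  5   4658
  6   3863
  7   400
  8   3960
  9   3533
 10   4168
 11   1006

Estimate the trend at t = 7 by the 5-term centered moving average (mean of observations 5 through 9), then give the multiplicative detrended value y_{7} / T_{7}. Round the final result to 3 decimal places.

Trend T_7 = (4658 + 3863 + 400 + 3960 + 3533) / 5 = 16414/5 = 3282.80000
Ratio to trend: 400 / 3282.80000 = 0.122

0.122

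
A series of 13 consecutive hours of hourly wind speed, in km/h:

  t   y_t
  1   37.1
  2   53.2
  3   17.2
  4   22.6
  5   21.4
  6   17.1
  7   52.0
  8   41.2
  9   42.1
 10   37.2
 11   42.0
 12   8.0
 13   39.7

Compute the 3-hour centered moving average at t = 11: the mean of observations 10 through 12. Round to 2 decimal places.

29.07

Sum of periods 10–12: 37.2 + 42.0 + 8.0 = 87.2
Divide by 3: 87.2 / 3 = 29.07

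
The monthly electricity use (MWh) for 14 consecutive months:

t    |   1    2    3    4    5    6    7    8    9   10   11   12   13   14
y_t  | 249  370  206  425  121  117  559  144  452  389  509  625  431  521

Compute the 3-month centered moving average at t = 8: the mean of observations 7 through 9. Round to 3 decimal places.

385.000

Sum of periods 7–9: 559 + 144 + 452 = 1155
Divide by 3: 1155 / 3 = 385.000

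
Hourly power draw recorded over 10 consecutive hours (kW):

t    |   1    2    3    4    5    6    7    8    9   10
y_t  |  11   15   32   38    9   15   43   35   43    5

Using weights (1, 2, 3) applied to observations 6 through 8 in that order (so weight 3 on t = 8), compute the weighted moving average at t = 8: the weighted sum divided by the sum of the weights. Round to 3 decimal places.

34.333

Weighted sum: 1·15 + 2·43 + 3·35 = 15 + 86 + 105 = 206
Weight total: 1 + 2 + 3 = 6
WMA = 206 / 6 = 34.333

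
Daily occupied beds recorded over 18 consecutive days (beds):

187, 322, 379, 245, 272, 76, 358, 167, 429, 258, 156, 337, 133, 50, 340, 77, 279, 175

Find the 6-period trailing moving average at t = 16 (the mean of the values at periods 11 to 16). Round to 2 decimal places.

182.17

Sum of periods 11–16: 156 + 337 + 133 + 50 + 340 + 77 = 1093
Divide by 6: 1093 / 6 = 182.17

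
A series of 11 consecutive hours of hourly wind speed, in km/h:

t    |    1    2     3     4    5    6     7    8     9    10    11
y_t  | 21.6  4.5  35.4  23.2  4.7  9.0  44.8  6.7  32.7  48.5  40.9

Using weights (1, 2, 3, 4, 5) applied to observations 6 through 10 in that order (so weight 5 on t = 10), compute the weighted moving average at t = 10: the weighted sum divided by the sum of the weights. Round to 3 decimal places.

32.800

Weighted sum: 1·9.0 + 2·44.8 + 3·6.7 + 4·32.7 + 5·48.5 = 9.0 + 89.6 + 20.1 + 130.8 + 242.5 = 492.0
Weight total: 1 + 2 + 3 + 4 + 5 = 15
WMA = 492.0 / 15 = 32.800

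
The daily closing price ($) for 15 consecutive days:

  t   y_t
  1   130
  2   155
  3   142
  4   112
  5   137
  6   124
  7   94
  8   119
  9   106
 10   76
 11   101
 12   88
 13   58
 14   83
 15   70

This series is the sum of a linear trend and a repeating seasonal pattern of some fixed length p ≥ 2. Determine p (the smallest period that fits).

3

First differences y_{t+1} − y_t: 25, -13, -30, 25, -13, -30, 25, -13, …
The difference pattern repeats every 3 terms and not for any smaller step, so p = 3.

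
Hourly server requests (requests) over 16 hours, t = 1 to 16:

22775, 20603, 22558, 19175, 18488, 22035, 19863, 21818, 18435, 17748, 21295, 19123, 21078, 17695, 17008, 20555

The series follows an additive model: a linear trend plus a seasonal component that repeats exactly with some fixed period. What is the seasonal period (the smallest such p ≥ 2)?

First differences y_{t+1} − y_t: -2172, 1955, -3383, -687, 3547, -2172, 1955, -3383, -687, 3547, -2172, 1955, …
The difference pattern repeats every 5 terms and not for any smaller step, so p = 5.

5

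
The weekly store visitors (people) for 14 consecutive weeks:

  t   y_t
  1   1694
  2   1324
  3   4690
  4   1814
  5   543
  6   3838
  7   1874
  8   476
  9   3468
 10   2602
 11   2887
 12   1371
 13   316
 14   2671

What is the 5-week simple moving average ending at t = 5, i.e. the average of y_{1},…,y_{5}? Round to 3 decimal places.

Sum of periods 1–5: 1694 + 1324 + 4690 + 1814 + 543 = 10065
Divide by 5: 10065 / 5 = 2013.000

2013.000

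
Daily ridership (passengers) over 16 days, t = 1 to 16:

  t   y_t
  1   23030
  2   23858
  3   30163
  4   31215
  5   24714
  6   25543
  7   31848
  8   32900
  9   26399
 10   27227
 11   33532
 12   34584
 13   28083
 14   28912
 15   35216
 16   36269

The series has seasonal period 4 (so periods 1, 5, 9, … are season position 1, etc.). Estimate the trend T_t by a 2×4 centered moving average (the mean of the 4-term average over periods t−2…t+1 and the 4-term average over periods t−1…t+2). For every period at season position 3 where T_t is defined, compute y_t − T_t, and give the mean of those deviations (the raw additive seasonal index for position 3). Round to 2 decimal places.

Season position 3 occurs at t = 3, 7, 11 (where T_t is defined).
t=3: T_3 = 27277.0000; y_3 − T_3 = 30163 − 27277.0000 = 2886.0000
t=7: T_7 = 28961.8750; y_7 − T_7 = 31848 − 28961.8750 = 2886.1250
t=11: T_11 = 30646.0000; y_11 − T_11 = 33532 − 30646.0000 = 2886.0000
Mean deviation: (2886.0000 + 2886.1250 + 2886.0000) / 3 = 2886.04

2886.04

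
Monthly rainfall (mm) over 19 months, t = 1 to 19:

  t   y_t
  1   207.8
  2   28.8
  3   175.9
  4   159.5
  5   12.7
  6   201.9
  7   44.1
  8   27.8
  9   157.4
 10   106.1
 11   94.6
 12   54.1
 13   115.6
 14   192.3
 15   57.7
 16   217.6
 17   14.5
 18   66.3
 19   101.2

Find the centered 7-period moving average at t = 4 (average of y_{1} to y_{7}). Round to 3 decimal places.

Sum of periods 1–7: 207.8 + 28.8 + 175.9 + 159.5 + 12.7 + 201.9 + 44.1 = 830.7
Divide by 7: 830.7 / 7 = 118.671

118.671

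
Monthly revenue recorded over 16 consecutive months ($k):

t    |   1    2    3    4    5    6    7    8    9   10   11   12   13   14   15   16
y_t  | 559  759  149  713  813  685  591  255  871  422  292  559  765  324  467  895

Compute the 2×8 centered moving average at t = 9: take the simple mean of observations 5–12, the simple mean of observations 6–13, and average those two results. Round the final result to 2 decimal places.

558.00

Sum over 5–12: 813 + 685 + 591 + 255 + 871 + 422 + 292 + 559 = 4488
Sum over 6–13: 685 + 591 + 255 + 871 + 422 + 292 + 559 + 765 = 4440
CMA at t=9 = (4488 + 4440) / (2·8) = 8928 / 16 = 558.00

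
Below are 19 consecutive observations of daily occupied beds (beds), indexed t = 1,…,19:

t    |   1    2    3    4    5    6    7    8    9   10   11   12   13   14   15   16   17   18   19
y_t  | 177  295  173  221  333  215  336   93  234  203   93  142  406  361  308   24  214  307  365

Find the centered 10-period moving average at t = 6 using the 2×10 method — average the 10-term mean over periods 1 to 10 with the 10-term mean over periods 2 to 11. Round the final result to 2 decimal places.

223.80

Sum over 1–10: 177 + 295 + 173 + 221 + 333 + 215 + 336 + 93 + 234 + 203 = 2280
Sum over 2–11: 295 + 173 + 221 + 333 + 215 + 336 + 93 + 234 + 203 + 93 = 2196
CMA at t=6 = (2280 + 2196) / (2·10) = 4476 / 20 = 223.80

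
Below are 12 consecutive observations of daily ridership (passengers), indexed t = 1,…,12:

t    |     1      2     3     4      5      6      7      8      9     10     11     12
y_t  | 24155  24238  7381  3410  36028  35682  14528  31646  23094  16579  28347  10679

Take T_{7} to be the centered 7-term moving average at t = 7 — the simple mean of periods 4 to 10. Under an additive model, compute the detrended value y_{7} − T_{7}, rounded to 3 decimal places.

-8467.286

Trend T_7 = (3410 + 36028 + 35682 + 14528 + 31646 + 23094 + 16579) / 7 = 160967/7 = 22995.28571
Detrended value: 14528 − 22995.28571 = -8467.286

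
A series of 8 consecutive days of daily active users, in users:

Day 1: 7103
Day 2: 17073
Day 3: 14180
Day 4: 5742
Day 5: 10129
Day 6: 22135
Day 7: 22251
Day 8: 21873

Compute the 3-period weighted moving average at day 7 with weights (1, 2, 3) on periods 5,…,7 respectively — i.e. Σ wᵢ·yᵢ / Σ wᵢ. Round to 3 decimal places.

Weighted sum: 1·10129 + 2·22135 + 3·22251 = 10129 + 44270 + 66753 = 121152
Weight total: 1 + 2 + 3 = 6
WMA = 121152 / 6 = 20192.000

20192.000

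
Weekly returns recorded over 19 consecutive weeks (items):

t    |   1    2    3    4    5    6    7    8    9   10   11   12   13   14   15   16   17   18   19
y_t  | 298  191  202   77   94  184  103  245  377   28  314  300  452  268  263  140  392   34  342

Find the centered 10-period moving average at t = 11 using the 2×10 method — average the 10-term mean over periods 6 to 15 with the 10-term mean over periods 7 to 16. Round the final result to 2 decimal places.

251.20

Sum over 6–15: 184 + 103 + 245 + 377 + 28 + 314 + 300 + 452 + 268 + 263 = 2534
Sum over 7–16: 103 + 245 + 377 + 28 + 314 + 300 + 452 + 268 + 263 + 140 = 2490
CMA at t=11 = (2534 + 2490) / (2·10) = 5024 / 20 = 251.20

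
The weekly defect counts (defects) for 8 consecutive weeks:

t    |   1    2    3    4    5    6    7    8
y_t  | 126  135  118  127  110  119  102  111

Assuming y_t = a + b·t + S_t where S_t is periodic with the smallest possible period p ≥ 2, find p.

2

First differences y_{t+1} − y_t: 9, -17, 9, -17, 9, -17, …
The difference pattern repeats every 2 terms and not for any smaller step, so p = 2.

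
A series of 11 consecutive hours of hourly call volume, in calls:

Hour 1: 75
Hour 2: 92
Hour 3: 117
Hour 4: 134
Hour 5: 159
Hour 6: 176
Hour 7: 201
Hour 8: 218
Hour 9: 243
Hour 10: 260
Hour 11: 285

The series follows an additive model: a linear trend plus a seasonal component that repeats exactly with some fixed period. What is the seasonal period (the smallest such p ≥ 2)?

2

First differences y_{t+1} − y_t: 17, 25, 17, 25, 17, 25, …
The difference pattern repeats every 2 terms and not for any smaller step, so p = 2.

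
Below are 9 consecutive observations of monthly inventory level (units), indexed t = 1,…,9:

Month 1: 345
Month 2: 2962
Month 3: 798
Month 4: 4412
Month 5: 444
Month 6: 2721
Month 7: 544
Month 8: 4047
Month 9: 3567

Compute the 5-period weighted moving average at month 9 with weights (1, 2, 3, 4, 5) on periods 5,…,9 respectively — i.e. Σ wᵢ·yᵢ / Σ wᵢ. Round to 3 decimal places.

2769.400

Weighted sum: 1·444 + 2·2721 + 3·544 + 4·4047 + 5·3567 = 444 + 5442 + 1632 + 16188 + 17835 = 41541
Weight total: 1 + 2 + 3 + 4 + 5 = 15
WMA = 41541 / 15 = 2769.400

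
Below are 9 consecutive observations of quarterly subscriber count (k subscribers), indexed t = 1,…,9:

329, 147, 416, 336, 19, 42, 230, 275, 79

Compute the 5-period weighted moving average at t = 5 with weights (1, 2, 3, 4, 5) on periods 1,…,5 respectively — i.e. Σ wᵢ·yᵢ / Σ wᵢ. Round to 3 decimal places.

220.667

Weighted sum: 1·329 + 2·147 + 3·416 + 4·336 + 5·19 = 329 + 294 + 1248 + 1344 + 95 = 3310
Weight total: 1 + 2 + 3 + 4 + 5 = 15
WMA = 3310 / 15 = 220.667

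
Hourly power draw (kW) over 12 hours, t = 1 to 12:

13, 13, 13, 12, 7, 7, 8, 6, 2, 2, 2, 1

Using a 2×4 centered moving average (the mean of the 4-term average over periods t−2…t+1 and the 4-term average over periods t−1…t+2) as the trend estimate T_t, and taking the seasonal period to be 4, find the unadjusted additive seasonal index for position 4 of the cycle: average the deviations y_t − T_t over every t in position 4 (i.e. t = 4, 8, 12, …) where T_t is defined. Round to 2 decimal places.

1.19

Season position 4 occurs at t = 4, 8 (where T_t is defined).
t=4: T_4 = 10.5000; y_4 − T_4 = 12 − 10.5000 = 1.5000
t=8: T_8 = 5.1250; y_8 − T_8 = 6 − 5.1250 = 0.8750
Mean deviation: (1.5000 + 0.8750) / 2 = 1.19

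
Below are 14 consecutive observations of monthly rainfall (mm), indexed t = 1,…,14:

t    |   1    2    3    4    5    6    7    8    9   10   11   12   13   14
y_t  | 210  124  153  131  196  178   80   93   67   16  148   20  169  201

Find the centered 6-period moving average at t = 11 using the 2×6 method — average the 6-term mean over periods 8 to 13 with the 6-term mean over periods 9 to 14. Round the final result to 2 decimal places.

94.50

Sum over 8–13: 93 + 67 + 16 + 148 + 20 + 169 = 513
Sum over 9–14: 67 + 16 + 148 + 20 + 169 + 201 = 621
CMA at t=11 = (513 + 621) / (2·6) = 1134 / 12 = 94.50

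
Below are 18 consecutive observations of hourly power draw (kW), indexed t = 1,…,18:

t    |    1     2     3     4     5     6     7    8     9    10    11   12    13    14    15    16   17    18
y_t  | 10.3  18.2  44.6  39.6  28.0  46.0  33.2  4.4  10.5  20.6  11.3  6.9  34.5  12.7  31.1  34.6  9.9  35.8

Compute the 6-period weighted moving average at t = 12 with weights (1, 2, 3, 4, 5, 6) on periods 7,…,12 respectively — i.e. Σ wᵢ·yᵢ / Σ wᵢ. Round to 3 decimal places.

Weighted sum: 1·33.2 + 2·4.4 + 3·10.5 + 4·20.6 + 5·11.3 + 6·6.9 = 33.2 + 8.8 + 31.5 + 82.4 + 56.5 + 41.4 = 253.8
Weight total: 1 + 2 + 3 + 4 + 5 + 6 = 21
WMA = 253.8 / 21 = 12.086

12.086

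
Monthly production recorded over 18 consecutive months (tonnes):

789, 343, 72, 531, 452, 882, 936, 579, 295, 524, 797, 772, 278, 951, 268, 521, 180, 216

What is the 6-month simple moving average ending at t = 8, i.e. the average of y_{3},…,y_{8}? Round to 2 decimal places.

Sum of periods 3–8: 72 + 531 + 452 + 882 + 936 + 579 = 3452
Divide by 6: 3452 / 6 = 575.33

575.33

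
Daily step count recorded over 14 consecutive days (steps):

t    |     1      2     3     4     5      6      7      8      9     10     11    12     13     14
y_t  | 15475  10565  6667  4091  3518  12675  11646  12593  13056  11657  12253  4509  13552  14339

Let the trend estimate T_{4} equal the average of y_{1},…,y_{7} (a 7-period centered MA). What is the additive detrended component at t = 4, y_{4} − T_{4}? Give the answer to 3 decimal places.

Trend T_4 = (15475 + 10565 + 6667 + 4091 + 3518 + 12675 + 11646) / 7 = 64637/7 = 9233.85714
Detrended value: 4091 − 9233.85714 = -5142.857

-5142.857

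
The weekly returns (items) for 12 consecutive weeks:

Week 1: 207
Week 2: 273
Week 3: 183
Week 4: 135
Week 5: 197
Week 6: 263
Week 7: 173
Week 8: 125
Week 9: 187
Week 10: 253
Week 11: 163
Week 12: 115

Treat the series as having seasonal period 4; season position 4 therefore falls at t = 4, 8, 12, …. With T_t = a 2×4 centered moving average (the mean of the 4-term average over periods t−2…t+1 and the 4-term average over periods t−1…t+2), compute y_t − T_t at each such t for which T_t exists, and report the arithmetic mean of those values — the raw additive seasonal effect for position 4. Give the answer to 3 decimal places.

-60.750

Season position 4 occurs at t = 4, 8 (where T_t is defined).
t=4: T_4 = 195.75000; y_4 − T_4 = 135 − 195.75000 = -60.75000
t=8: T_8 = 185.75000; y_8 − T_8 = 125 − 185.75000 = -60.75000
Mean deviation: (-60.75000 + -60.75000) / 2 = -60.750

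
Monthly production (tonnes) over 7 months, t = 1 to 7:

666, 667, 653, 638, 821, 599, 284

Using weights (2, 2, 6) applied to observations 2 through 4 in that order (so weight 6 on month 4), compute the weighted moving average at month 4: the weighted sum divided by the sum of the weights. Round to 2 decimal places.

Weighted sum: 2·667 + 2·653 + 6·638 = 1334 + 1306 + 3828 = 6468
Weight total: 2 + 2 + 6 = 10
WMA = 6468 / 10 = 646.80

646.80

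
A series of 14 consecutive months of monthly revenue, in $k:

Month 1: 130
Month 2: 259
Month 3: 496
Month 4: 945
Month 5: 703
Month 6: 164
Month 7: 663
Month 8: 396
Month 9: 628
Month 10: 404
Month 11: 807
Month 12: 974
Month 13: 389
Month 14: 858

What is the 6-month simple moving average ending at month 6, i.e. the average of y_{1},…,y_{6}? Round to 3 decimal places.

449.500

Sum of periods 1–6: 130 + 259 + 496 + 945 + 703 + 164 = 2697
Divide by 6: 2697 / 6 = 449.500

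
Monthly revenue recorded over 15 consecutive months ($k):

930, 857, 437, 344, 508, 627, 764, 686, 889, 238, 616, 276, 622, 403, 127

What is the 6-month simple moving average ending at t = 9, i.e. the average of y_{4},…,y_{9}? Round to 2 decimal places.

636.33

Sum of periods 4–9: 344 + 508 + 627 + 764 + 686 + 889 = 3818
Divide by 6: 3818 / 6 = 636.33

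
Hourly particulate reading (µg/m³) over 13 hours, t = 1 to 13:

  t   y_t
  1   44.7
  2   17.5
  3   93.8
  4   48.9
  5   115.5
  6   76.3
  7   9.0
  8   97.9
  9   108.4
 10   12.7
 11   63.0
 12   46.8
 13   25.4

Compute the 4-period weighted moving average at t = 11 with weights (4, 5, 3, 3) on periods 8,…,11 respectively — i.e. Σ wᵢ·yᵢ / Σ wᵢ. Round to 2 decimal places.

Weighted sum: 4·97.9 + 5·108.4 + 3·12.7 + 3·63.0 = 391.6 + 542.0 + 38.1 + 189.0 = 1160.7
Weight total: 4 + 5 + 3 + 3 = 15
WMA = 1160.7 / 15 = 77.38

77.38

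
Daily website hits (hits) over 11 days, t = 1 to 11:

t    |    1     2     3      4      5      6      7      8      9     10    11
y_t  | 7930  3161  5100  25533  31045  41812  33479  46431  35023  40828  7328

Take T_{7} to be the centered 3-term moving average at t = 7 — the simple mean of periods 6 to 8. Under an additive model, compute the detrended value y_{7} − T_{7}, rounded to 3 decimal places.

Trend T_7 = (41812 + 33479 + 46431) / 3 = 121722/3 = 40574.00000
Detrended value: 33479 − 40574.00000 = -7095.000

-7095.000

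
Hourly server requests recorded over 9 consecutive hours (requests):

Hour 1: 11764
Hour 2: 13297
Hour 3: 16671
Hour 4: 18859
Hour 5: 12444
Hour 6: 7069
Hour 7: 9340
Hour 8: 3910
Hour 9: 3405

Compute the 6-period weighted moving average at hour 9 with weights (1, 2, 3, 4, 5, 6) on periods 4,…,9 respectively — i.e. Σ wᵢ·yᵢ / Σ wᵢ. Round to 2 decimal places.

Weighted sum: 1·18859 + 2·12444 + 3·7069 + 4·9340 + 5·3910 + 6·3405 = 18859 + 24888 + 21207 + 37360 + 19550 + 20430 = 142294
Weight total: 1 + 2 + 3 + 4 + 5 + 6 = 21
WMA = 142294 / 21 = 6775.90

6775.90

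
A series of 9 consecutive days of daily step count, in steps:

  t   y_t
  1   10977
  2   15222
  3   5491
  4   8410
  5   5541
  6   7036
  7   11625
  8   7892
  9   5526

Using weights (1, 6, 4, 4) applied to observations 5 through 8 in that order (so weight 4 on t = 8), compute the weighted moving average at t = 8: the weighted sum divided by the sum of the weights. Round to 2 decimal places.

8388.33

Weighted sum: 1·5541 + 6·7036 + 4·11625 + 4·7892 = 5541 + 42216 + 46500 + 31568 = 125825
Weight total: 1 + 6 + 4 + 4 = 15
WMA = 125825 / 15 = 8388.33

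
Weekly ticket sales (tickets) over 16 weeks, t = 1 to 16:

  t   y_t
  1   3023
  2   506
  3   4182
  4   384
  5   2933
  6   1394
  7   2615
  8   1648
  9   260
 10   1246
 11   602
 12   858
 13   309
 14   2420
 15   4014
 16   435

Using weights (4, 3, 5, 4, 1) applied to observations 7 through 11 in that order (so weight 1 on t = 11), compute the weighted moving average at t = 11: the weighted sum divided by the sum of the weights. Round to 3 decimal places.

Weighted sum: 4·2615 + 3·1648 + 5·260 + 4·1246 + 1·602 = 10460 + 4944 + 1300 + 4984 + 602 = 22290
Weight total: 4 + 3 + 5 + 4 + 1 = 17
WMA = 22290 / 17 = 1311.176

1311.176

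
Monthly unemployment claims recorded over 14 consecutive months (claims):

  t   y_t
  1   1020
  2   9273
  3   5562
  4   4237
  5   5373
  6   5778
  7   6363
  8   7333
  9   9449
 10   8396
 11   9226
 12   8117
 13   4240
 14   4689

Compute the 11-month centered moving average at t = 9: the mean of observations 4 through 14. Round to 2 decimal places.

6654.64

Sum of periods 4–14: 4237 + 5373 + 5778 + 6363 + 7333 + 9449 + 8396 + 9226 + 8117 + 4240 + 4689 = 73201
Divide by 11: 73201 / 11 = 6654.64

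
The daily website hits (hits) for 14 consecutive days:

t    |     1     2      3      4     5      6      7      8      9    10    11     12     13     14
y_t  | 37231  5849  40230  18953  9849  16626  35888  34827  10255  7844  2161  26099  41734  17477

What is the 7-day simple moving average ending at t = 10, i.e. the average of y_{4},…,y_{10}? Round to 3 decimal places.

19177.429

Sum of periods 4–10: 18953 + 9849 + 16626 + 35888 + 34827 + 10255 + 7844 = 134242
Divide by 7: 134242 / 7 = 19177.429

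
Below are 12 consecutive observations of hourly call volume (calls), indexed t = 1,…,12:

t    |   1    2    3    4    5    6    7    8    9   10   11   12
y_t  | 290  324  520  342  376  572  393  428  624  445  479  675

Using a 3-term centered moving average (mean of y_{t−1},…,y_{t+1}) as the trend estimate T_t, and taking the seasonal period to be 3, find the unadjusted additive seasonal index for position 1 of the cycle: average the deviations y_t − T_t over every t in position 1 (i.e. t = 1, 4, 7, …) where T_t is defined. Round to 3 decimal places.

-71.000

Season position 1 occurs at t = 4, 7, 10 (where T_t is defined).
t=4: T_4 = 412.66667; y_4 − T_4 = 342 − 412.66667 = -70.66667
t=7: T_7 = 464.33333; y_7 − T_7 = 393 − 464.33333 = -71.33333
t=10: T_10 = 516.00000; y_10 − T_10 = 445 − 516.00000 = -71.00000
Mean deviation: (-70.66667 + -71.33333 + -71.00000) / 3 = -71.000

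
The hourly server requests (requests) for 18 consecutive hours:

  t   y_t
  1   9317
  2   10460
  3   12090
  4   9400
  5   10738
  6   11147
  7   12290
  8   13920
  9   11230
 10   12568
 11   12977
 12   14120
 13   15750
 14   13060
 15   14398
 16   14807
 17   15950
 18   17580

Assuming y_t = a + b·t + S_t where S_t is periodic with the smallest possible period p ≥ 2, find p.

First differences y_{t+1} − y_t: 1143, 1630, -2690, 1338, 409, 1143, 1630, -2690, 1338, 409, 1143, 1630, …
The difference pattern repeats every 5 terms and not for any smaller step, so p = 5.

5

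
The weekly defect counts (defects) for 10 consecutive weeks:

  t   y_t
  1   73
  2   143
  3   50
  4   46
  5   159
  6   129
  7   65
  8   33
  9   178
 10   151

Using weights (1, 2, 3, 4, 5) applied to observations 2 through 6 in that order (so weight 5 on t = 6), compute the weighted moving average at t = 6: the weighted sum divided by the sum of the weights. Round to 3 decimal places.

110.800

Weighted sum: 1·143 + 2·50 + 3·46 + 4·159 + 5·129 = 143 + 100 + 138 + 636 + 645 = 1662
Weight total: 1 + 2 + 3 + 4 + 5 = 15
WMA = 1662 / 15 = 110.800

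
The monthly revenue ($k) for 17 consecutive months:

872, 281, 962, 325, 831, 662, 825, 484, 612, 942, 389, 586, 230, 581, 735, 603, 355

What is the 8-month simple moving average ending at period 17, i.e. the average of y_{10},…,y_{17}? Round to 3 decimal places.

552.625

Sum of periods 10–17: 942 + 389 + 586 + 230 + 581 + 735 + 603 + 355 = 4421
Divide by 8: 4421 / 8 = 552.625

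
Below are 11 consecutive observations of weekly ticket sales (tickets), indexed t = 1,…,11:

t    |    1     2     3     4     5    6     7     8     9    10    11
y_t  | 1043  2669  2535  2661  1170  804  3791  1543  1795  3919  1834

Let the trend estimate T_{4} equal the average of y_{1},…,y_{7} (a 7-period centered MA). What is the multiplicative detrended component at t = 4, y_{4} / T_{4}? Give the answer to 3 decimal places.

1.269

Trend T_4 = (1043 + 2669 + 2535 + 2661 + 1170 + 804 + 3791) / 7 = 14673/7 = 2096.14286
Ratio to trend: 2661 / 2096.14286 = 1.269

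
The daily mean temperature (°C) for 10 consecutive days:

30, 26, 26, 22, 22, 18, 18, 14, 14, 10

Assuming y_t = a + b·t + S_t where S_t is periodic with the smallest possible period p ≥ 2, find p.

First differences y_{t+1} − y_t: -4, 0, -4, 0, -4, 0, …
The difference pattern repeats every 2 terms and not for any smaller step, so p = 2.

2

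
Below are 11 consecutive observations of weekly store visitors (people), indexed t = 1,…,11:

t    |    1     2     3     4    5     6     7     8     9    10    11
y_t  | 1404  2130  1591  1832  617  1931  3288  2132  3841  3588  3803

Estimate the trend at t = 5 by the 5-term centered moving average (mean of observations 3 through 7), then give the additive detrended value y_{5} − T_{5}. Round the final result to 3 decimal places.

-1234.800

Trend T_5 = (1591 + 1832 + 617 + 1931 + 3288) / 5 = 9259/5 = 1851.80000
Detrended value: 617 − 1851.80000 = -1234.800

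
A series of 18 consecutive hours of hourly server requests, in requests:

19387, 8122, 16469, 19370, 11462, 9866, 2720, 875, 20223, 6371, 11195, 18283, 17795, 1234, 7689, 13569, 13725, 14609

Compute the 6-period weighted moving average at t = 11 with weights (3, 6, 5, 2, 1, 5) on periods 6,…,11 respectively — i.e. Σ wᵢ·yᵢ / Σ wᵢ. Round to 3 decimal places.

6958.409

Weighted sum: 3·9866 + 6·2720 + 5·875 + 2·20223 + 1·6371 + 5·11195 = 29598 + 16320 + 4375 + 40446 + 6371 + 55975 = 153085
Weight total: 3 + 6 + 5 + 2 + 1 + 5 = 22
WMA = 153085 / 22 = 6958.409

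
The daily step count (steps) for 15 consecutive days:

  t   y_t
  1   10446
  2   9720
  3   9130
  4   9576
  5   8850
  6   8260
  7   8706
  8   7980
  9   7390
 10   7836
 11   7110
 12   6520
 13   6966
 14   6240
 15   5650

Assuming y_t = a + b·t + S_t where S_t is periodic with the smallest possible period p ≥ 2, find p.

3

First differences y_{t+1} − y_t: -726, -590, 446, -726, -590, 446, -726, -590, …
The difference pattern repeats every 3 terms and not for any smaller step, so p = 3.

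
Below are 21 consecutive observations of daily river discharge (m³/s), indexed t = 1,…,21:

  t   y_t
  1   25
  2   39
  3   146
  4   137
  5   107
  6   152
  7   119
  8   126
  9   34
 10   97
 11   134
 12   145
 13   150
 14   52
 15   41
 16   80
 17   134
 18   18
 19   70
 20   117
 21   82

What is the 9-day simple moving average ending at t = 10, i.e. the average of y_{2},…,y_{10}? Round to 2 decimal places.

106.33

Sum of periods 2–10: 39 + 146 + 137 + 107 + 152 + 119 + 126 + 34 + 97 = 957
Divide by 9: 957 / 9 = 106.33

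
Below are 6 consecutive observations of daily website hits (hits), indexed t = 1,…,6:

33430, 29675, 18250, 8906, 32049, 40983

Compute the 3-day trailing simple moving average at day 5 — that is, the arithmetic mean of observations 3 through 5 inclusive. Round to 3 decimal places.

19735.000

Sum of periods 3–5: 18250 + 8906 + 32049 = 59205
Divide by 3: 59205 / 3 = 19735.000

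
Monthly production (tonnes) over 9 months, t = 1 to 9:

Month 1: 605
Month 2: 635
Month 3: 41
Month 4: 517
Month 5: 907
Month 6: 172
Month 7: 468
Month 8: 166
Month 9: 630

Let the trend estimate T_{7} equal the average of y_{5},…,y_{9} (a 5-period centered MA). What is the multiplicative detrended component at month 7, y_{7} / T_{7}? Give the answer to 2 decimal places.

Trend T_7 = (907 + 172 + 468 + 166 + 630) / 5 = 2343/5 = 468.6000
Ratio to trend: 468 / 468.6000 = 1.00

1.00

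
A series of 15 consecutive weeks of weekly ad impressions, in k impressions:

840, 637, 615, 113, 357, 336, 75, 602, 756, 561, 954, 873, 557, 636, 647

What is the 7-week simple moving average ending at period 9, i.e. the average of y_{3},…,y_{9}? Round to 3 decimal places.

407.714

Sum of periods 3–9: 615 + 113 + 357 + 336 + 75 + 602 + 756 = 2854
Divide by 7: 2854 / 7 = 407.714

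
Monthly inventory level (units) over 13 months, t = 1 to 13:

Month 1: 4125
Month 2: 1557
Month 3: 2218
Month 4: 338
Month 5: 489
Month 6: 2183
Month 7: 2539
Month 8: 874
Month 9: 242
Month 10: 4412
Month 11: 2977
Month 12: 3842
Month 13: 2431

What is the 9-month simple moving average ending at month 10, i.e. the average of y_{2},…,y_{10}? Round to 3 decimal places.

Sum of periods 2–10: 1557 + 2218 + 338 + 489 + 2183 + 2539 + 874 + 242 + 4412 = 14852
Divide by 9: 14852 / 9 = 1650.222

1650.222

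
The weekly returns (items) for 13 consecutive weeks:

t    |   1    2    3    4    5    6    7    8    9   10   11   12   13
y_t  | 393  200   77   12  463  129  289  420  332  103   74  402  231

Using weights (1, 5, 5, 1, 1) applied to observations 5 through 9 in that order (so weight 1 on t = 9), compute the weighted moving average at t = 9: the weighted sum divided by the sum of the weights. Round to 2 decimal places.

254.23

Weighted sum: 1·463 + 5·129 + 5·289 + 1·420 + 1·332 = 463 + 645 + 1445 + 420 + 332 = 3305
Weight total: 1 + 5 + 5 + 1 + 1 = 13
WMA = 3305 / 13 = 254.23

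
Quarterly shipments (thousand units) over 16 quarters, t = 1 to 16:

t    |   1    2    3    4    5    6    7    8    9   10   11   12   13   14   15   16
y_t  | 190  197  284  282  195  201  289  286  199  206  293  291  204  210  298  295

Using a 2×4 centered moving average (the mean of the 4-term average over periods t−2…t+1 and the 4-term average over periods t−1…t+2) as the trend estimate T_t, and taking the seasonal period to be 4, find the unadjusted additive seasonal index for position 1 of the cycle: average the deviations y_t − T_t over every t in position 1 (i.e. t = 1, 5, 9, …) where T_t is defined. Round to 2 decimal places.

Season position 1 occurs at t = 5, 9, 13 (where T_t is defined).
t=5: T_5 = 241.1250; y_5 − T_5 = 195 − 241.1250 = -46.1250
t=9: T_9 = 245.5000; y_9 − T_9 = 199 − 245.5000 = -46.5000
t=13: T_13 = 250.1250; y_13 − T_13 = 204 − 250.1250 = -46.1250
Mean deviation: (-46.1250 + -46.5000 + -46.1250) / 3 = -46.25

-46.25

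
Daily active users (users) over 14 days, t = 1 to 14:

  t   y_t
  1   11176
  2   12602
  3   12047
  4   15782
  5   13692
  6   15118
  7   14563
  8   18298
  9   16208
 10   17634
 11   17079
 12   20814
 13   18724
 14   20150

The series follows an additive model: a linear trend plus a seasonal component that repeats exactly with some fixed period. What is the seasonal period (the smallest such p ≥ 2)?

First differences y_{t+1} − y_t: 1426, -555, 3735, -2090, 1426, -555, 3735, -2090, 1426, -555, …
The difference pattern repeats every 4 terms and not for any smaller step, so p = 4.

4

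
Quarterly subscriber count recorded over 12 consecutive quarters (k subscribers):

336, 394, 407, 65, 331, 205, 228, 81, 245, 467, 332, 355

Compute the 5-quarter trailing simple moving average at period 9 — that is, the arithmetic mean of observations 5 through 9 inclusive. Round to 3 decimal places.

Sum of periods 5–9: 331 + 205 + 228 + 81 + 245 = 1090
Divide by 5: 1090 / 5 = 218.000

218.000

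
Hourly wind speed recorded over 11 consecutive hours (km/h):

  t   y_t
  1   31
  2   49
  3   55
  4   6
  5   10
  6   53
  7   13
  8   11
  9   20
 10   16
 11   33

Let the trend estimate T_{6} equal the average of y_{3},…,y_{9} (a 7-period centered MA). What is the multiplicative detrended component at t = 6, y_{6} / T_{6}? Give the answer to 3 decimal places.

Trend T_6 = (55 + 6 + 10 + 53 + 13 + 11 + 20) / 7 = 168/7 = 24.00000
Ratio to trend: 53 / 24.00000 = 2.208

2.208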